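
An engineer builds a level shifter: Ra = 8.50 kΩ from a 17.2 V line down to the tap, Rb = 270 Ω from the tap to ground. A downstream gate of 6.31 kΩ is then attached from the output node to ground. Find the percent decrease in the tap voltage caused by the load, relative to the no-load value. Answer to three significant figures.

3.98 %

The divider's output (Thévenin) resistance is Ra‖Rb = 261.7 Ω.
Fractional drop under load = R_th/(R_th + R_L) = 261.7 / (261.7 + 6310) = 0.03982.
So the output falls by 3.98 %.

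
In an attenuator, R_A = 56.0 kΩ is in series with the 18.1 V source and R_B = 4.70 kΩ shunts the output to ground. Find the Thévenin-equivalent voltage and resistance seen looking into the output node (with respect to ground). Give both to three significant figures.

V_th = 1.40 V, R_th = 4.34 kΩ

V_th is the open-circuit tap voltage: 18.1 × 4.70/(56.0 + 4.70) = 1.40 V.
With the supply zeroed, R_A and R_B appear in parallel from the tap: R_th = R_A‖R_B = (56.0 × 4.70)/60.70 = 4.34 kΩ.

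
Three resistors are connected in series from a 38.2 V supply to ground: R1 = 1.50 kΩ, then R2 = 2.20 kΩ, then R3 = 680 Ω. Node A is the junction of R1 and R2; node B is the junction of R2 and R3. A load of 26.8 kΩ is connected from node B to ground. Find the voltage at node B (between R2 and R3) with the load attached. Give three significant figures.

At node B, R3 is in parallel with the load: R3‖R_L = 663.2 Ω.
Below node A the resistance is R2 + (R3‖R_L) = 2863 Ω, so V_A = 38.2 × 2863/4363 = 25.07 V.
Then V_B = V_A × (R3‖R_L)/(R2 + R3‖R_L) = 25.07 × 663.2/2863 = 5.81 V.

V ≈ 5.81 V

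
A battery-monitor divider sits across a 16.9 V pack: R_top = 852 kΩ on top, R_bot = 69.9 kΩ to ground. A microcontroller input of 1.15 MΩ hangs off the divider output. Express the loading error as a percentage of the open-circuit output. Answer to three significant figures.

The divider's output (Thévenin) resistance is R_top‖R_bot = 64.60 kΩ.
Fractional drop under load = R_th/(R_th + R_L) = 64.60 / (64.60 + 1150) = 0.05319.
So the output falls by 5.32 %.

5.32 %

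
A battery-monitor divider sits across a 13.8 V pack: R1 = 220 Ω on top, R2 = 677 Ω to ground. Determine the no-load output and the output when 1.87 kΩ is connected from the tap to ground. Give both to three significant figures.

Open-circuit: V = 13.8 × 677/(220 + 677) = 10.4 V.
With the load, R2 becomes R2‖R_L = 497.1 Ω, so V = 13.8 × 497.1/717.1 = 9.57 V.

Unloaded: 10.4 V; loaded: 9.57 V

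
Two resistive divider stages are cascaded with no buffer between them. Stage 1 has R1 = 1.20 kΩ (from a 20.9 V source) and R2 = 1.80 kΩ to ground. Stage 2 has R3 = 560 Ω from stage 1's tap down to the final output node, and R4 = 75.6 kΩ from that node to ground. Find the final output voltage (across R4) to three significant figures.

Stage 2 presents R3+R4 = 76160 Ω as a load on stage 1's tap.
Stage 1's lower leg becomes R2‖(R3+R4) = 1758 Ω, so V_mid = 20.9 × 1758/2958 = 12.42 V.
Stage 2 is itself unloaded: V_out = V_mid × R4/(R3+R4) = 12.42 × 75600/76160 = 12.3 V.

V_out ≈ 12.3 V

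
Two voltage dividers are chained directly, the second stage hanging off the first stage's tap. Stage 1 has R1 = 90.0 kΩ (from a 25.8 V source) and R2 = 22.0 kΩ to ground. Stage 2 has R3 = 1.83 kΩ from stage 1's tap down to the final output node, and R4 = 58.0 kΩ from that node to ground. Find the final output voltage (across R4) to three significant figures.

Stage 2 presents R3+R4 = 59.83 kΩ as a load on stage 1's tap.
Stage 1's lower leg becomes R2‖(R3+R4) = 16.09 kΩ, so V_mid = 25.8 × 16.09/106.1 = 3.912 V.
Stage 2 is itself unloaded: V_out = V_mid × R4/(R3+R4) = 3.912 × 58.0/59.83 = 3.79 V.

V_out ≈ 3.79 V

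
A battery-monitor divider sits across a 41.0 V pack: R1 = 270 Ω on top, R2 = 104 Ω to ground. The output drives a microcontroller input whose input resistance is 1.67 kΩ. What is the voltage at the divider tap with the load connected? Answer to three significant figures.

V_out ≈ 10.9 V

The load sits in parallel with R2: R2‖R_L = (104 × 1670) / (104 + 1670) = 97.90 Ω.
V_out = 41.0 × 97.90 / (270 + 97.90) = 41.0 × 97.90/367.9 = 10.9 V.
(Unloaded it would have been 11.4 V.)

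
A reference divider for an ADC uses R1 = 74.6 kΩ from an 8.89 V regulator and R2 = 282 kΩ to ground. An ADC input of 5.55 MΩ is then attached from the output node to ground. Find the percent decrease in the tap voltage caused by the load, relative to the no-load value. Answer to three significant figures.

The divider's output (Thévenin) resistance is R1‖R2 = 58.99 kΩ.
Fractional drop under load = R_th/(R_th + R_L) = 58.99 / (58.99 + 5550) = 0.01052.
So the output falls by 1.05 %.

1.05 %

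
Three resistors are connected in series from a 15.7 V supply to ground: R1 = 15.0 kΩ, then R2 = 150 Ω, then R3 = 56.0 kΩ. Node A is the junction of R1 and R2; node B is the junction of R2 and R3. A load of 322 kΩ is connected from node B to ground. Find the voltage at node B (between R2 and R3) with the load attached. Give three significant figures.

V ≈ 11.9 V

At node B, R3 is in parallel with the load: R3‖R_L = 47700 Ω.
Below node A the resistance is R2 + (R3‖R_L) = 47850 Ω, so V_A = 15.7 × 47850/62850 = 11.95 V.
Then V_B = V_A × (R3‖R_L)/(R2 + R3‖R_L) = 11.95 × 47700/47850 = 11.9 V.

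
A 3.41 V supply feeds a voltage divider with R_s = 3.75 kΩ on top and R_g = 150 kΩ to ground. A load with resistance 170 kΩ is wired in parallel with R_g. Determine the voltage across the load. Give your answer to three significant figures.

V_out ≈ 3.26 V

The load sits in parallel with R_g: R_g‖R_L = (150 × 170) / (150 + 170) = 79.69 kΩ.
V_out = 3.41 × 79.69 / (3.75 + 79.69) = 3.41 × 79.69/83.44 = 3.26 V.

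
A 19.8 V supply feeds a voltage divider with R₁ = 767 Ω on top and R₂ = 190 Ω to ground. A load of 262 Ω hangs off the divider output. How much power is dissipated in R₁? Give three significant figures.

Total resistance from the source is R₁ + (R₂‖R_L) = 877.1 Ω, so I = 19.8/877.1 Ω = 22.57 mA.
P = I²·R₁ = (22.57 mA)² × 767 Ω = 391 mW.

P ≈ 391 mW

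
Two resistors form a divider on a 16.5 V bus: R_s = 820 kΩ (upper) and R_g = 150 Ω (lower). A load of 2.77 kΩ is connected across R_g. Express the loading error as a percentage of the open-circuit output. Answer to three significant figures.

5.14 %

The divider's output (Thévenin) resistance is R_s‖R_g = 150.0 Ω.
Fractional drop under load = R_th/(R_th + R_L) = 150.0 / (150.0 + 2770) = 0.05136.
So the output falls by 5.14 %.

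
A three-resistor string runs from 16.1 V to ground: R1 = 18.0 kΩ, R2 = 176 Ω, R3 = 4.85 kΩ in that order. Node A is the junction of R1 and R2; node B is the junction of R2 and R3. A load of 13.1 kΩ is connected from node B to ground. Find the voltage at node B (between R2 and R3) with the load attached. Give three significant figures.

V ≈ 2.62 V

At node B, R3 is in parallel with the load: R3‖R_L = 3540 Ω.
Below node A the resistance is R2 + (R3‖R_L) = 3716 Ω, so V_A = 16.1 × 3716/21720 = 2.755 V.
Then V_B = V_A × (R3‖R_L)/(R2 + R3‖R_L) = 2.755 × 3540/3716 = 2.62 V.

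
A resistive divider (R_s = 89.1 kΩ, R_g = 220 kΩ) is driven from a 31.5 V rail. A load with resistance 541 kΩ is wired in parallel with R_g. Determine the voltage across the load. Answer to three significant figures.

The load sits in parallel with R_g: R_g‖R_L = (220 × 541) / (220 + 541) = 156.4 kΩ.
V_out = 31.5 × 156.4 / (89.1 + 156.4) = 31.5 × 156.4/245.5 = 20.1 V.

V_out ≈ 20.1 V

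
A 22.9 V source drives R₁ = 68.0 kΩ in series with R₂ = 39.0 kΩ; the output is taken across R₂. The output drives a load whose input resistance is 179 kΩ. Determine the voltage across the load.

V_out ≈ 7.33 V

The load sits in parallel with R₂: R₂‖R_L = (39.0 × 179) / (39.0 + 179) = 32.02 kΩ.
V_out = 22.9 × 32.02 / (68.0 + 32.02) = 22.9 × 32.02/100.0 = 7.33 V.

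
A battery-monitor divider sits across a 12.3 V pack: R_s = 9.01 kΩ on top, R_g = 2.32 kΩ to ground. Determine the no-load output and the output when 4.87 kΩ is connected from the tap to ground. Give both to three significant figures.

Open-circuit: V = 12.3 × 2.32/(9.01 + 2.32) = 2.52 V.
With the load, R_g becomes R_g‖R_L = 1.571 kΩ, so V = 12.3 × 1.571/10.58 = 1.83 V.

Unloaded: 2.52 V; loaded: 1.83 V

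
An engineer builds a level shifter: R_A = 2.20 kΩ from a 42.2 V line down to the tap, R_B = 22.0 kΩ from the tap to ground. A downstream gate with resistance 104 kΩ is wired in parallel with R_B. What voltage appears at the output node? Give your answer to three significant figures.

V_out ≈ 37.6 V

The load sits in parallel with R_B: R_B‖R_L = (22.0 × 104) / (22.0 + 104) = 18.16 kΩ.
V_out = 42.2 × 18.16 / (2.20 + 18.16) = 42.2 × 18.16/20.36 = 37.6 V.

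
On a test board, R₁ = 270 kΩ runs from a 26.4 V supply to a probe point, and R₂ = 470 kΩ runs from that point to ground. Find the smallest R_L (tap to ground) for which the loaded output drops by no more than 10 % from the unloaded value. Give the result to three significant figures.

R_L(min) ≈ 1.54 MΩ

Output resistance R_th = R₁‖R₂ = (270 × 470)/740.0 = 171.5 kΩ.
The fractional drop is R_th/(R_th + R_L); requiring this ≤ 0.100 gives R_L ≥ R_th(1/0.100 − 1) = 171.5 × 9.000 = 1.54 MΩ.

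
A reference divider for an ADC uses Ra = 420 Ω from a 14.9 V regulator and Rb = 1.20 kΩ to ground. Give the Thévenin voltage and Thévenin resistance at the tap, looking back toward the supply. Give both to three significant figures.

V_th is the open-circuit tap voltage: 14.9 × 1200/(420 + 1200) = 11.0 V.
With the supply zeroed, Ra and Rb appear in parallel from the tap: R_th = Ra‖Rb = (420 × 1200)/1620 = 311 Ω.

V_th = 11.0 V, R_th = 311 Ω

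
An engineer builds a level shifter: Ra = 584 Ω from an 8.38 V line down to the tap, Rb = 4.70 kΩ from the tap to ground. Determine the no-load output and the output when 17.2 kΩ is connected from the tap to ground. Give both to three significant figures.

Unloaded: 7.45 V; loaded: 7.24 V

Open-circuit: V = 8.38 × 4700/(584 + 4700) = 7.45 V.
With the load, Rb becomes Rb‖R_L = 3691 Ω, so V = 8.38 × 3691/4275 = 7.24 V.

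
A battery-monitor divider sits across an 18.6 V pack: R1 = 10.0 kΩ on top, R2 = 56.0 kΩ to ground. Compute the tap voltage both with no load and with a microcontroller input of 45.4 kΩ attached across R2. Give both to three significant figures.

Open-circuit: V = 18.6 × 56.0/(10.0 + 56.0) = 15.8 V.
With the load, R2 becomes R2‖R_L = 25.07 kΩ, so V = 18.6 × 25.07/35.07 = 13.3 V.

Unloaded: 15.8 V; loaded: 13.3 V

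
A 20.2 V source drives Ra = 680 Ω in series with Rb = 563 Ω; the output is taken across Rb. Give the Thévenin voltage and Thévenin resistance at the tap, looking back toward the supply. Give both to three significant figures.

V_th is the open-circuit tap voltage: 20.2 × 563/(680 + 563) = 9.15 V.
With the supply zeroed, Ra and Rb appear in parallel from the tap: R_th = Ra‖Rb = (680 × 563)/1243 = 308 Ω.

V_th = 9.15 V, R_th = 308 Ω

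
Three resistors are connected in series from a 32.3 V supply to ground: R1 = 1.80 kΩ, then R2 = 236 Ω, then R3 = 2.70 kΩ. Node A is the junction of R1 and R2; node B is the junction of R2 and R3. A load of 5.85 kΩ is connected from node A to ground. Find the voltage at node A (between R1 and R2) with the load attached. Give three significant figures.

V ≈ 16.8 V

Below node A the series string R2+R3 = 2936 Ω sits in parallel with the 5850 Ω load: 1955 Ω.
V_A = 32.3 × 1955/(1800 + 1955) = 16.8 V.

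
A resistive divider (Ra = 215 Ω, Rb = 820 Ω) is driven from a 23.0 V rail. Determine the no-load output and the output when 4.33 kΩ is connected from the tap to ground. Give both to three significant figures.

Unloaded: 18.2 V; loaded: 17.5 V

Open-circuit: V = 23.0 × 820/(215 + 820) = 18.2 V.
With the load, Rb becomes Rb‖R_L = 689.4 Ω, so V = 23.0 × 689.4/904.4 = 17.5 V.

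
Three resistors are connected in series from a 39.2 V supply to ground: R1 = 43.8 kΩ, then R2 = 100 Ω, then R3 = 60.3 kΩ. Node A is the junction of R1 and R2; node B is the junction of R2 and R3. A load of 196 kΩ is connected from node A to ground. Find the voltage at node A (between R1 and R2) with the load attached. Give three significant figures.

Below node A the series string R2+R3 = 60400 Ω sits in parallel with the 196000 Ω load: 46170 Ω.
V_A = 39.2 × 46170/(43800 + 46170) = 20.1 V.

V ≈ 20.1 V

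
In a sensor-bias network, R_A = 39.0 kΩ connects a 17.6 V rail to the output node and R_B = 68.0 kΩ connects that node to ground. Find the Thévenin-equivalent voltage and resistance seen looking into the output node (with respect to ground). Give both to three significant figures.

V_th = 11.2 V, R_th = 24.8 kΩ

V_th is the open-circuit tap voltage: 17.6 × 68.0/(39.0 + 68.0) = 11.2 V.
With the supply zeroed, R_A and R_B appear in parallel from the tap: R_th = R_A‖R_B = (39.0 × 68.0)/107.0 = 24.8 kΩ.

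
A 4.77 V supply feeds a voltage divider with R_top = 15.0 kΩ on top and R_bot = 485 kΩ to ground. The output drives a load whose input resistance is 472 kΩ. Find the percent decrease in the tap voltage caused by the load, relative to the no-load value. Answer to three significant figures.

The divider's output (Thévenin) resistance is R_top‖R_bot = 14.55 kΩ.
Fractional drop under load = R_th/(R_th + R_L) = 14.55 / (14.55 + 472) = 0.02990.
So the output falls by 2.99 %.

2.99 %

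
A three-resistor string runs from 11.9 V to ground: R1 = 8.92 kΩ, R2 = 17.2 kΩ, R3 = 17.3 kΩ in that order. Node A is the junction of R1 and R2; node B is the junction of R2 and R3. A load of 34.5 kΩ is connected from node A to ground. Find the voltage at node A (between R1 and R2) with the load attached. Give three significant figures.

Below node A the series string R2+R3 = 34.50 kΩ sits in parallel with the 34.5 kΩ load: 17.25 kΩ.
V_A = 11.9 × 17.25/(8.92 + 17.25) = 7.84 V.

V ≈ 7.84 V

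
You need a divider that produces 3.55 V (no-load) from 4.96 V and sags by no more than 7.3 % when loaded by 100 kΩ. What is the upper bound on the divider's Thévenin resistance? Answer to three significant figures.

Loading drop = R_th/(R_th + R_L) ≤ 0.0730, so R_th ≤ R_L · ε/(1−ε) = 100 kΩ × 0.0730/0.9270 = 7.87 kΩ.

R_th ≤ 7.87 kΩ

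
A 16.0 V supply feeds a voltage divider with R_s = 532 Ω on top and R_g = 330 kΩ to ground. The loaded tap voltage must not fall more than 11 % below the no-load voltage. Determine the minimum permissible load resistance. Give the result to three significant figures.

R_L(min) ≈ 4.30 kΩ

Output resistance R_th = R_s‖R_g = (532 × 330000)/330500 = 531.1 Ω.
The fractional drop is R_th/(R_th + R_L); requiring this ≤ 0.110 gives R_L ≥ R_th(1/0.110 − 1) = 531.1 × 8.091 = 4.30 kΩ.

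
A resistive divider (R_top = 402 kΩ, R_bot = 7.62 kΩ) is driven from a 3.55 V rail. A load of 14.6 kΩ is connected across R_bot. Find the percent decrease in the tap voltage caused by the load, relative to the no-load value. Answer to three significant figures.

33.9 %

Unloaded V = 3.55 × 7.62/409.6 = 0.06604 V.
Loaded: R_bot‖R_L = 5.007 kΩ, giving V = 3.55 × 5.007/407.0 = 0.04367 V.
Drop = (0.06604 − 0.04367) / 0.06604 = 33.9 %.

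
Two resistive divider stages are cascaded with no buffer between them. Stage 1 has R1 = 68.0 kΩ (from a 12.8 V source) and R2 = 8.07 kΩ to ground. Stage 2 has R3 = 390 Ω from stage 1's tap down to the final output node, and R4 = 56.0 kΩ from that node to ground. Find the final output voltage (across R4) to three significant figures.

V_out ≈ 1.20 V

Stage 2 presents R3+R4 = 56390 Ω as a load on stage 1's tap.
Stage 1's lower leg becomes R2‖(R3+R4) = 7060 Ω, so V_mid = 12.8 × 7060/75060 = 1.204 V.
Stage 2 is itself unloaded: V_out = V_mid × R4/(R3+R4) = 1.204 × 56000/56390 = 1.20 V.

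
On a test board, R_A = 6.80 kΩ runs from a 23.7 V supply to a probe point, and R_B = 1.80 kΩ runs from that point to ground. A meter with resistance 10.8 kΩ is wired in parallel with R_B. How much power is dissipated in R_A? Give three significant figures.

Total resistance from the source is R_A + (R_B‖R_L) = 8.343 kΩ, so I = 23.7/8.343 kΩ = 2.841 mA.
P = I²·R_A = (2.841 mA)² × 6.80 kΩ = 54.9 mW.

P ≈ 54.9 mW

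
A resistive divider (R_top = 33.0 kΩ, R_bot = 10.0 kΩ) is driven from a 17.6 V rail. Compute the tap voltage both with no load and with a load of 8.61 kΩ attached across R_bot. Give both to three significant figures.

Unloaded: 4.09 V; loaded: 2.16 V

Open-circuit: V = 17.6 × 10.0/(33.0 + 10.0) = 4.09 V.
With the load, R_bot becomes R_bot‖R_L = 4.627 kΩ, so V = 17.6 × 4.627/37.63 = 2.16 V.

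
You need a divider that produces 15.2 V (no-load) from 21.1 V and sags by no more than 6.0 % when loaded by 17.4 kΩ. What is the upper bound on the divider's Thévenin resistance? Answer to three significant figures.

Loading drop = R_th/(R_th + R_L) ≤ 0.0600, so R_th ≤ R_L · ε/(1−ε) = 17.4 kΩ × 0.0600/0.9400 = 1.11 kΩ.
(Any R1, R2 with R2/(R1+R2) = 0.720 and R1‖R2 ≤ 1.11 kΩ will meet the spec.)

R_th ≤ 1.11 kΩ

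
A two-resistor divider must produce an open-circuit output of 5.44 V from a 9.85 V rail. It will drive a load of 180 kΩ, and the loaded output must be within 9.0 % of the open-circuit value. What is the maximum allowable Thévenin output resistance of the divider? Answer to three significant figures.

R_th ≤ 17.8 kΩ

Loading drop = R_th/(R_th + R_L) ≤ 0.0900, so R_th ≤ R_L · ε/(1−ε) = 180 kΩ × 0.0900/0.9100 = 17.8 kΩ.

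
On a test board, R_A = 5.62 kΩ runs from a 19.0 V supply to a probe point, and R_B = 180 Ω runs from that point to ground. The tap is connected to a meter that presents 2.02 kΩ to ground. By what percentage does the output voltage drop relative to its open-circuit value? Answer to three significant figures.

7.95 %

The divider's output (Thévenin) resistance is R_A‖R_B = 174.4 Ω.
Fractional drop under load = R_th/(R_th + R_L) = 174.4 / (174.4 + 2020) = 0.07948.
So the output falls by 7.95 %.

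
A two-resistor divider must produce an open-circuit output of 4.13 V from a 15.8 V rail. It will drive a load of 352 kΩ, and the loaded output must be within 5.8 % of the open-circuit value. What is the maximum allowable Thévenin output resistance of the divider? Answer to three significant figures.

Loading drop = R_th/(R_th + R_L) ≤ 0.0580, so R_th ≤ R_L · ε/(1−ε) = 352 kΩ × 0.0580/0.9420 = 21.7 kΩ.

R_th ≤ 21.7 kΩ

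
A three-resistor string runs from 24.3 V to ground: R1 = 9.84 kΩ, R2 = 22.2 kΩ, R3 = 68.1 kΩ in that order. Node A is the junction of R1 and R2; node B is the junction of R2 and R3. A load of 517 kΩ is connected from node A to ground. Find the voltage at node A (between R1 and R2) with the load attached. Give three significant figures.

V ≈ 21.5 V

Below node A the series string R2+R3 = 90.30 kΩ sits in parallel with the 517 kΩ load: 76.87 kΩ.
V_A = 24.3 × 76.87/(9.84 + 76.87) = 21.5 V.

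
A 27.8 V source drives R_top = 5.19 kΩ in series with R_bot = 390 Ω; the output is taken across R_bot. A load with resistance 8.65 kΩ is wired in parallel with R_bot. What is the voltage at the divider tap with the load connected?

V_out ≈ 1.86 V

The load sits in parallel with R_bot: R_bot‖R_L = (390 × 8650) / (390 + 8650) = 373.2 Ω.
V_out = 27.8 × 373.2 / (5190 + 373.2) = 27.8 × 373.2/5563 = 1.86 V.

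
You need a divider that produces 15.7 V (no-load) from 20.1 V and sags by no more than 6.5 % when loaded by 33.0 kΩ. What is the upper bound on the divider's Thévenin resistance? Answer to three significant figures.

R_th ≤ 2.29 kΩ

Loading drop = R_th/(R_th + R_L) ≤ 0.0650, so R_th ≤ R_L · ε/(1−ε) = 33.0 kΩ × 0.0650/0.9350 = 2.29 kΩ.
(Any R1, R2 with R2/(R1+R2) = 0.781 and R1‖R2 ≤ 2.29 kΩ will meet the spec.)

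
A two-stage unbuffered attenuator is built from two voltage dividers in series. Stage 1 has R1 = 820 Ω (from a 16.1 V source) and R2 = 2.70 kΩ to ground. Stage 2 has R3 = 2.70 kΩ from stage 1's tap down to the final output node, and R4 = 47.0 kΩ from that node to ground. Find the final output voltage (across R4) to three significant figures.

V_out ≈ 11.5 V

Stage 2 presents R3+R4 = 49700 Ω as a load on stage 1's tap.
Stage 1's lower leg becomes R2‖(R3+R4) = 2561 Ω, so V_mid = 16.1 × 2561/3381 = 12.20 V.
Stage 2 is itself unloaded: V_out = V_mid × R4/(R3+R4) = 12.20 × 47000/49700 = 11.5 V.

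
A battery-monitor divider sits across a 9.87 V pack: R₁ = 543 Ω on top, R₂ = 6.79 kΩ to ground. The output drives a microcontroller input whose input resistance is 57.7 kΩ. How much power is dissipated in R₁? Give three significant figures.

P ≈ 1.21 mW

Total resistance from the source is R₁ + (R₂‖R_L) = 6618 Ω, so I = 9.87/6618 Ω = 1.491 mA.
P = I²·R₁ = (1.491 mA)² × 543 Ω = 1.21 mW.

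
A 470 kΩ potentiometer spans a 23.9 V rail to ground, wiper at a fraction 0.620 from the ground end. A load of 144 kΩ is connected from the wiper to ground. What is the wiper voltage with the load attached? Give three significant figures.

V ≈ 8.38 V

The wiper splits the pot into (1−α)R = 178.6 kΩ above and αR = 291.4 kΩ below.
Lower section ‖ load = 96.37 kΩ.
V_wiper = 23.9 × 96.37/(178.6 + 96.37) = 8.38 V.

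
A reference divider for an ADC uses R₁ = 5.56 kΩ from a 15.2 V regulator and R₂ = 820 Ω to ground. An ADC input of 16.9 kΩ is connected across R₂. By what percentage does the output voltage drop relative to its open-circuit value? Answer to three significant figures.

4.06 %

The divider's output (Thévenin) resistance is R₁‖R₂ = 714.6 Ω.
Fractional drop under load = R_th/(R_th + R_L) = 714.6 / (714.6 + 16900) = 0.04057.
So the output falls by 4.06 %.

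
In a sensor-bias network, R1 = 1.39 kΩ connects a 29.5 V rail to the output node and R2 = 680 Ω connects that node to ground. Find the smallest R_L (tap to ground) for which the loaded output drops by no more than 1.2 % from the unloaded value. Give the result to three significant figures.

Output resistance R_th = R1‖R2 = (1390 × 680)/2070 = 456.6 Ω.
The fractional drop is R_th/(R_th + R_L); requiring this ≤ 0.0120 gives R_L ≥ R_th(1/0.0120 − 1) = 456.6 × 82.33 = 37.6 kΩ.

R_L(min) ≈ 37.6 kΩ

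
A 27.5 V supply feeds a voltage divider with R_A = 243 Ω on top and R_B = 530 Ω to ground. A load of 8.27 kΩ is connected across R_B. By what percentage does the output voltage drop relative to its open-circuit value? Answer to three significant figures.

The divider's output (Thévenin) resistance is R_A‖R_B = 166.6 Ω.
Fractional drop under load = R_th/(R_th + R_L) = 166.6 / (166.6 + 8270) = 0.01975.
So the output falls by 1.97 %.

1.97 %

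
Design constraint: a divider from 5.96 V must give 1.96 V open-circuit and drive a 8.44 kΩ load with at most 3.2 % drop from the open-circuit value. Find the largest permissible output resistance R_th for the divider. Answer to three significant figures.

Loading drop = R_th/(R_th + R_L) ≤ 0.0320, so R_th ≤ R_L · ε/(1−ε) = 8.44 kΩ × 0.0320/0.9680 = 279 Ω.
(Any R1, R2 with R2/(R1+R2) = 0.329 and R1‖R2 ≤ 279 Ω will meet the spec.)

R_th ≤ 279 Ω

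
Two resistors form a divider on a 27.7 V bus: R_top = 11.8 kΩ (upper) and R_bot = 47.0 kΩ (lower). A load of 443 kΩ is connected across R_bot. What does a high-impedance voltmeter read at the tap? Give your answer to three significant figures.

V_out ≈ 21.7 V

The load sits in parallel with R_bot: R_bot‖R_L = (47.0 × 443) / (47.0 + 443) = 42.49 kΩ.
V_out = 27.7 × 42.49 / (11.8 + 42.49) = 27.7 × 42.49/54.29 = 21.7 V.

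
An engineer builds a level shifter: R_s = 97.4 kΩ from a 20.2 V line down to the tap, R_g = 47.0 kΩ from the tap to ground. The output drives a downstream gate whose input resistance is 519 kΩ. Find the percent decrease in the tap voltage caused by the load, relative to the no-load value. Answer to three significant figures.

The divider's output (Thévenin) resistance is R_s‖R_g = 31.70 kΩ.
Fractional drop under load = R_th/(R_th + R_L) = 31.70 / (31.70 + 519) = 0.05757.
So the output falls by 5.76 %.

5.76 %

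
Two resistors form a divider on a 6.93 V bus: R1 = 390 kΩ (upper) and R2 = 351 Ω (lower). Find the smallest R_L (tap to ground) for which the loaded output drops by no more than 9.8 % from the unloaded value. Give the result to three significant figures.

Output resistance R_th = R1‖R2 = (390000 × 351)/390400 = 350.7 Ω.
The fractional drop is R_th/(R_th + R_L); requiring this ≤ 0.0980 gives R_L ≥ R_th(1/0.0980 − 1) = 350.7 × 9.204 = 3.23 kΩ.

R_L(min) ≈ 3.23 kΩ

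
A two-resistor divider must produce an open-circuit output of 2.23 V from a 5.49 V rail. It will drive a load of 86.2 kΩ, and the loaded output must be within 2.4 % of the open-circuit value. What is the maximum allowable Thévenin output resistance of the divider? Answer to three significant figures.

R_th ≤ 2.12 kΩ

Loading drop = R_th/(R_th + R_L) ≤ 0.0240, so R_th ≤ R_L · ε/(1−ε) = 86.2 kΩ × 0.0240/0.9760 = 2.12 kΩ.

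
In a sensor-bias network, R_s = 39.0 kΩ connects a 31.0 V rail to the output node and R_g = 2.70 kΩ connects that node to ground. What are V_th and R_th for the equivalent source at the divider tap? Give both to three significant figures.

V_th is the open-circuit tap voltage: 31.0 × 2.70/(39.0 + 2.70) = 2.01 V.
With the supply zeroed, R_s and R_g appear in parallel from the tap: R_th = R_s‖R_g = (39.0 × 2.70)/41.70 = 2.53 kΩ.

V_th = 2.01 V, R_th = 2.53 kΩ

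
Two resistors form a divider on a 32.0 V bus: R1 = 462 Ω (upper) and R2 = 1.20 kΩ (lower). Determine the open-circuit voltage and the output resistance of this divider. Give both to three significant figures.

V_th is the open-circuit tap voltage: 32.0 × 1200/(462 + 1200) = 23.1 V.
With the supply zeroed, R1 and R2 appear in parallel from the tap: R_th = R1‖R2 = (462 × 1200)/1662 = 334 Ω.

V_th = 23.1 V, R_th = 334 Ω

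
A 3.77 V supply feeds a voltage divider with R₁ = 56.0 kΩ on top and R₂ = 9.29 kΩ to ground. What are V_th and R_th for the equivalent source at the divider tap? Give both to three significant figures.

V_th is the open-circuit tap voltage: 3.77 × 9.29/(56.0 + 9.29) = 0.536 V.
With the supply zeroed, R₁ and R₂ appear in parallel from the tap: R_th = R₁‖R₂ = (56.0 × 9.29)/65.29 = 7.97 kΩ.

V_th = 0.536 V, R_th = 7.97 kΩ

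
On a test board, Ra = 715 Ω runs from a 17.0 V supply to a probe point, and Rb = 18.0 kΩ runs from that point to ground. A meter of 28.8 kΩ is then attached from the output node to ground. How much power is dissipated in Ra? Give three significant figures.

Total resistance from the source is Ra + (Rb‖R_L) = 11790 Ω, so I = 17.0/11790 Ω = 1.442 mA.
P = I²·Ra = (1.442 mA)² × 715 Ω = 1.49 mW.

P ≈ 1.49 mW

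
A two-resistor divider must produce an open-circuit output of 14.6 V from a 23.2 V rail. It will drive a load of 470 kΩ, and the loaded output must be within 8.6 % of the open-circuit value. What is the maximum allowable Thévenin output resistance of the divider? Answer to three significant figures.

Loading drop = R_th/(R_th + R_L) ≤ 0.0860, so R_th ≤ R_L · ε/(1−ε) = 470 kΩ × 0.0860/0.9140 = 44.2 kΩ.
(Any R1, R2 with R2/(R1+R2) = 0.629 and R1‖R2 ≤ 44.2 kΩ will meet the spec.)

R_th ≤ 44.2 kΩ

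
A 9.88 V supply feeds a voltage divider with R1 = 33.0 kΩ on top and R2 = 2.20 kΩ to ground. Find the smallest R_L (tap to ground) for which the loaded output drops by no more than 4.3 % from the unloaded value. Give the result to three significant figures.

Output resistance R_th = R1‖R2 = (33.0 × 2.20)/35.20 = 2.062 kΩ.
The fractional drop is R_th/(R_th + R_L); requiring this ≤ 0.0430 gives R_L ≥ R_th(1/0.0430 − 1) = 2.062 × 22.26 = 45.9 kΩ.

R_L(min) ≈ 45.9 kΩ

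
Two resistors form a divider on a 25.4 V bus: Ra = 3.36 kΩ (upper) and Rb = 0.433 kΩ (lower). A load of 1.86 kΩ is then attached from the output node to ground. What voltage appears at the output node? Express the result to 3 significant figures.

V_out ≈ 2.40 V

The load sits in parallel with Rb: Rb‖R_L = (433 × 1860) / (433 + 1860) = 351.2 Ω.
V_out = 25.4 × 351.2 / (3360 + 351.2) = 25.4 × 351.2/3711 = 2.40 V.
(Unloaded it would have been 2.90 V.)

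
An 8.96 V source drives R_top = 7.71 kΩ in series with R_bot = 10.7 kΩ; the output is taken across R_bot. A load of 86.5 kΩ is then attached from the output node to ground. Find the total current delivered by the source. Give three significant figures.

R_bot‖R_L = 9.522 kΩ, so the source sees R_top + R_bot‖R_L = 17.23 kΩ.
I = 8.96 V / 17.23 kΩ = 0.520 mA.

I ≈ 0.520 mA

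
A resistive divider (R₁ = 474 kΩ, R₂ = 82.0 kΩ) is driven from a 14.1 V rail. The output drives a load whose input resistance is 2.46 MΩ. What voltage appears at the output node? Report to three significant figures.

V_out ≈ 2.02 V

The load sits in parallel with R₂: R₂‖R_L = (82.0 × 2460) / (82.0 + 2460) = 79.35 kΩ.
V_out = 14.1 × 79.35 / (474 + 79.35) = 14.1 × 79.35/553.4 = 2.02 V.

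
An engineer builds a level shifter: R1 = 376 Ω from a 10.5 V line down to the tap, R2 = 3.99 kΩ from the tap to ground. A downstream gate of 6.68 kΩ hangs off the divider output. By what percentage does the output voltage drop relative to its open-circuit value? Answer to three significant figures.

The divider's output (Thévenin) resistance is R1‖R2 = 343.6 Ω.
Fractional drop under load = R_th/(R_th + R_L) = 343.6 / (343.6 + 6680) = 0.04892.
So the output falls by 4.89 %.

4.89 %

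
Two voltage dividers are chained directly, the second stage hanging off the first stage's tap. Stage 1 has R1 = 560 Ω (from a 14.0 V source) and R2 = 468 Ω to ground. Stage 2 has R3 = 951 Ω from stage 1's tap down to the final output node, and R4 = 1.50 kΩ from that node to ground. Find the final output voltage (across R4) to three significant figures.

V_out ≈ 3.53 V

Stage 2 presents R3+R4 = 2451 Ω as a load on stage 1's tap.
Stage 1's lower leg becomes R2‖(R3+R4) = 393.0 Ω, so V_mid = 14.0 × 393.0/953.0 = 5.773 V.
Stage 2 is itself unloaded: V_out = V_mid × R4/(R3+R4) = 5.773 × 1500/2451 = 3.53 V.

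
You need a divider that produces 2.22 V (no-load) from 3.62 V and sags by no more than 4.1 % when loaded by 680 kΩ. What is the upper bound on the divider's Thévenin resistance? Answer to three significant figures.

Loading drop = R_th/(R_th + R_L) ≤ 0.0410, so R_th ≤ R_L · ε/(1−ε) = 680 kΩ × 0.0410/0.9590 = 29.1 kΩ.
(Any R1, R2 with R2/(R1+R2) = 0.613 and R1‖R2 ≤ 29.1 kΩ will meet the spec.)

R_th ≤ 29.1 kΩ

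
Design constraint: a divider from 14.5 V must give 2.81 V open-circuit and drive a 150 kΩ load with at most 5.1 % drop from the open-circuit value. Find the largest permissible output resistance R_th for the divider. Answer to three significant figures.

Loading drop = R_th/(R_th + R_L) ≤ 0.0510, so R_th ≤ R_L · ε/(1−ε) = 150 kΩ × 0.0510/0.9490 = 8.06 kΩ.

R_th ≤ 8.06 kΩ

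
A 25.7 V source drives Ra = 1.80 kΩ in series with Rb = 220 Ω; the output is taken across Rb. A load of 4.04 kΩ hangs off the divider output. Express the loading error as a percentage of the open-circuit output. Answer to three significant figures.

4.63 %

The divider's output (Thévenin) resistance is Ra‖Rb = 196.0 Ω.
Fractional drop under load = R_th/(R_th + R_L) = 196.0 / (196.0 + 4040) = 0.04628.
So the output falls by 4.63 %.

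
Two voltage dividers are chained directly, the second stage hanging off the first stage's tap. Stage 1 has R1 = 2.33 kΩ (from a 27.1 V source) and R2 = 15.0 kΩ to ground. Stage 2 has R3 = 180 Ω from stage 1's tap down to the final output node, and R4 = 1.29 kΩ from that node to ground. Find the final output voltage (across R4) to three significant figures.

V_out ≈ 8.68 V

Stage 2 presents R3+R4 = 1470 Ω as a load on stage 1's tap.
Stage 1's lower leg becomes R2‖(R3+R4) = 1339 Ω, so V_mid = 27.1 × 1339/3669 = 9.889 V.
Stage 2 is itself unloaded: V_out = V_mid × R4/(R3+R4) = 9.889 × 1290/1470 = 8.68 V.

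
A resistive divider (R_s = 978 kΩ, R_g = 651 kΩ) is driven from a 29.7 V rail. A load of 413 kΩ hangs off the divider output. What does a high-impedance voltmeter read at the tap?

V_out ≈ 6.10 V

The load sits in parallel with R_g: R_g‖R_L = (651 × 413) / (651 + 413) = 252.7 kΩ.
V_out = 29.7 × 252.7 / (978 + 252.7) = 29.7 × 252.7/1231 = 6.10 V.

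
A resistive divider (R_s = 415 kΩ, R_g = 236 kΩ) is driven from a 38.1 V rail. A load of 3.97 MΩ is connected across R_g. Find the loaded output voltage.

The load sits in parallel with R_g: R_g‖R_L = (236 × 3970) / (236 + 3970) = 222.8 kΩ.
V_out = 38.1 × 222.8 / (415 + 222.8) = 38.1 × 222.8/637.8 = 13.3 V.

V_out ≈ 13.3 V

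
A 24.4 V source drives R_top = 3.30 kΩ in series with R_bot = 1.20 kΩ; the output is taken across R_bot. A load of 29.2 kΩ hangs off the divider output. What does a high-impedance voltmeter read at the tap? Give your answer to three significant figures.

V_out ≈ 6.32 V

The load sits in parallel with R_bot: R_bot‖R_L = (1.20 × 29.2) / (1.20 + 29.2) = 1.153 kΩ.
V_out = 24.4 × 1.153 / (3.30 + 1.153) = 24.4 × 1.153/4.453 = 6.32 V.
(Unloaded it would have been 6.51 V.)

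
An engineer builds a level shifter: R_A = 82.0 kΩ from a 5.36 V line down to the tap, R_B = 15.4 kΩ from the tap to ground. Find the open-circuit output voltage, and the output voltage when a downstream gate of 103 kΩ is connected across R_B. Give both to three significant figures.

Unloaded: 0.847 V; loaded: 0.753 V

Open-circuit: V = 5.36 × 15.4/(82.0 + 15.4) = 0.847 V.
With the load, R_B becomes R_B‖R_L = 13.40 kΩ, so V = 5.36 × 13.40/95.40 = 0.753 V.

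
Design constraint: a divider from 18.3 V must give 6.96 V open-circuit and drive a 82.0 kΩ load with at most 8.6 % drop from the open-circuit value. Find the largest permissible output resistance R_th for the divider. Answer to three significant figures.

Loading drop = R_th/(R_th + R_L) ≤ 0.0860, so R_th ≤ R_L · ε/(1−ε) = 82.0 kΩ × 0.0860/0.9140 = 7.72 kΩ.

R_th ≤ 7.72 kΩ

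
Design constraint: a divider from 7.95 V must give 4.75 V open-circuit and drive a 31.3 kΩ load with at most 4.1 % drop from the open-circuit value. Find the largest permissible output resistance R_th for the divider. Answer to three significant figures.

R_th ≤ 1.34 kΩ

Loading drop = R_th/(R_th + R_L) ≤ 0.0410, so R_th ≤ R_L · ε/(1−ε) = 31.3 kΩ × 0.0410/0.9590 = 1.34 kΩ.
(Any R1, R2 with R2/(R1+R2) = 0.597 and R1‖R2 ≤ 1.34 kΩ will meet the spec.)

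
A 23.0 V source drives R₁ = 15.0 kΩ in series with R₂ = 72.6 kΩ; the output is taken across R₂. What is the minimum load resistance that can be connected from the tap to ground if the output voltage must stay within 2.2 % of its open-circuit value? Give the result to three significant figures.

R_L(min) ≈ 553 kΩ

Output resistance R_th = R₁‖R₂ = (15.0 × 72.6)/87.60 = 12.43 kΩ.
The fractional drop is R_th/(R_th + R_L); requiring this ≤ 0.0220 gives R_L ≥ R_th(1/0.0220 − 1) = 12.43 × 44.45 = 553 kΩ.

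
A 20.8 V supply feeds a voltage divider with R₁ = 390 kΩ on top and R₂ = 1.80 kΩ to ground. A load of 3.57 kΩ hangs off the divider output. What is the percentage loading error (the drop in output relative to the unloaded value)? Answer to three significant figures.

33.4 %

The divider's output (Thévenin) resistance is R₁‖R₂ = 1.792 kΩ.
Fractional drop under load = R_th/(R_th + R_L) = 1.792 / (1.792 + 3.57) = 0.3342.
So the output falls by 33.4 %.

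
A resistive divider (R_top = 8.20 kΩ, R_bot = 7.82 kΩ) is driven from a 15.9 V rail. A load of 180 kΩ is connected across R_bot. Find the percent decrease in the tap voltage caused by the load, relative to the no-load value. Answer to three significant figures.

2.18 %

The divider's output (Thévenin) resistance is R_top‖R_bot = 4.003 kΩ.
Fractional drop under load = R_th/(R_th + R_L) = 4.003 / (4.003 + 180) = 0.02175.
So the output falls by 2.18 %.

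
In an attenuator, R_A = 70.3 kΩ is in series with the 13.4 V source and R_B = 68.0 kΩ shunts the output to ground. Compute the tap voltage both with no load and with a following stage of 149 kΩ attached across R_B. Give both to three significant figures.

Unloaded: 6.59 V; loaded: 5.35 V

Open-circuit: V = 13.4 × 68.0/(70.3 + 68.0) = 6.59 V.
With the load, R_B becomes R_B‖R_L = 46.69 kΩ, so V = 13.4 × 46.69/117.0 = 5.35 V.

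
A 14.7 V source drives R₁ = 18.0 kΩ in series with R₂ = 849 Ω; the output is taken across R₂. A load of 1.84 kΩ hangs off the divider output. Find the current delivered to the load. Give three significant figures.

I_L ≈ 0.250 mA

R₂‖R_L = 580.9 Ω; V_out = 14.7 × 580.9/18580 = 0.4596 V.
I_L = V_out / R_L = 0.4596 / 1.84 kΩ = 0.250 mA.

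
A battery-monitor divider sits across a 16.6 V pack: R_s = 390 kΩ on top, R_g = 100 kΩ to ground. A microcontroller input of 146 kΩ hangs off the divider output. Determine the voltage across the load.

The load sits in parallel with R_g: R_g‖R_L = (100 × 146) / (100 + 146) = 59.35 kΩ.
V_out = 16.6 × 59.35 / (390 + 59.35) = 16.6 × 59.35/449.3 = 2.19 V.

V_out ≈ 2.19 V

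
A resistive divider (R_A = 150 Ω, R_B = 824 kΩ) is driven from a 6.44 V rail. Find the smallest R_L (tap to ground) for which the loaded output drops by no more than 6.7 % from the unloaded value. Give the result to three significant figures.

R_L(min) ≈ 2.09 kΩ

Output resistance R_th = R_A‖R_B = (150 × 824000)/824200 = 150.0 Ω.
The fractional drop is R_th/(R_th + R_L); requiring this ≤ 0.0670 gives R_L ≥ R_th(1/0.0670 − 1) = 150.0 × 13.93 = 2.09 kΩ.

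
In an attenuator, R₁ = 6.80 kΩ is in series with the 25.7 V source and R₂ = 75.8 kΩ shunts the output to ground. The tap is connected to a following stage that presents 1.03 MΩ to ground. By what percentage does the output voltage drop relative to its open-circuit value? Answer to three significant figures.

The divider's output (Thévenin) resistance is R₁‖R₂ = 6.240 kΩ.
Fractional drop under load = R_th/(R_th + R_L) = 6.240 / (6.240 + 1030) = 0.006022.
So the output falls by 0.602 %.

0.602 %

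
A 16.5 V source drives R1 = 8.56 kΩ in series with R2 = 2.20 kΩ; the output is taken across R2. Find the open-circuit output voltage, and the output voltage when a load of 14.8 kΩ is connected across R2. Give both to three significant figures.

Unloaded: 3.37 V; loaded: 3.02 V

Open-circuit: V = 16.5 × 2.20/(8.56 + 2.20) = 3.37 V.
With the load, R2 becomes R2‖R_L = 1.915 kΩ, so V = 16.5 × 1.915/10.48 = 3.02 V.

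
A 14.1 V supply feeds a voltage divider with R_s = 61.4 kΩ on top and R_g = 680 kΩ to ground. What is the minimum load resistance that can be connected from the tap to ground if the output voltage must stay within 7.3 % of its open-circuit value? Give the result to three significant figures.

Output resistance R_th = R_s‖R_g = (61.4 × 680)/741.4 = 56.32 kΩ.
The fractional drop is R_th/(R_th + R_L); requiring this ≤ 0.0730 gives R_L ≥ R_th(1/0.0730 − 1) = 56.32 × 12.70 = 715 kΩ.

R_L(min) ≈ 715 kΩ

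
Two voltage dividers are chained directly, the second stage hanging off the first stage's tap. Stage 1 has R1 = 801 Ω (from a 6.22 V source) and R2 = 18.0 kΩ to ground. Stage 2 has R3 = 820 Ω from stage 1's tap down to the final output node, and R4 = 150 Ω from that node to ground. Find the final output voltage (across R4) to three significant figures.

Stage 2 presents R3+R4 = 970.0 Ω as a load on stage 1's tap.
Stage 1's lower leg becomes R2‖(R3+R4) = 920.4 Ω, so V_mid = 6.22 × 920.4/1721 = 3.326 V.
Stage 2 is itself unloaded: V_out = V_mid × R4/(R3+R4) = 3.326 × 150/970.0 = 0.514 V.

V_out ≈ 0.514 V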